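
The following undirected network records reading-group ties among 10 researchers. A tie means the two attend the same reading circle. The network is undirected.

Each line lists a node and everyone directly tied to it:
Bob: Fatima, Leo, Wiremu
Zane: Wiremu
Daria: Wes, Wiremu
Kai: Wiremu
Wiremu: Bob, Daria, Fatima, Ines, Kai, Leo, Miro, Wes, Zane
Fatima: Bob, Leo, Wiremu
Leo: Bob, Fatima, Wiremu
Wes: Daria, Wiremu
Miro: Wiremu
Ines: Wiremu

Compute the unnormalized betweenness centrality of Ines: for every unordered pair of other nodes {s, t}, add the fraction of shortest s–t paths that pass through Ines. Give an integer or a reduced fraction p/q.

0

No shortest path between any pair of other nodes passes through Ines.
Summing the contributions gives betweenness(Ines) = 0.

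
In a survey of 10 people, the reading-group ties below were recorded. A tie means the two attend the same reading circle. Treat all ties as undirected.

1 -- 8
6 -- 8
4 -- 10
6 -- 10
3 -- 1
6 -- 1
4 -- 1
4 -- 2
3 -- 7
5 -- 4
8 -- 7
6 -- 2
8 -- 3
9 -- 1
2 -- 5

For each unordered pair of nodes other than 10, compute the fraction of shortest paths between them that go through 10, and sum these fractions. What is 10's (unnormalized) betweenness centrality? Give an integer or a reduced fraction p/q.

1/3

Pairs whose geodesics pass through 10 — 6–4: 1/3.
All other pairs contribute 0.
Summing the contributions gives betweenness(10) = 1/3.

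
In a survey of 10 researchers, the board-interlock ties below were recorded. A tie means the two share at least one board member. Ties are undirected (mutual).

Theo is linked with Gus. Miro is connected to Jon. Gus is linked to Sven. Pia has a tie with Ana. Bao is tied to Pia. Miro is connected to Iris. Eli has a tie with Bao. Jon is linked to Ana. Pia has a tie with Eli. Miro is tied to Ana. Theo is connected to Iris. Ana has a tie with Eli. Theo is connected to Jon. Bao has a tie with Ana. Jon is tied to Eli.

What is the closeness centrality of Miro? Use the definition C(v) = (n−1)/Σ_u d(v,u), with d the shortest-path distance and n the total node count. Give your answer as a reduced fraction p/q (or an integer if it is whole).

Distances from Miro: Ana:1, Bao:2, Eli:2, Gus:3, Iris:1, Jon:1, Pia:2, Sven:4, Theo:2. Sum = 18.
n = 10, so closeness = 9/18 = 1/2.

1/2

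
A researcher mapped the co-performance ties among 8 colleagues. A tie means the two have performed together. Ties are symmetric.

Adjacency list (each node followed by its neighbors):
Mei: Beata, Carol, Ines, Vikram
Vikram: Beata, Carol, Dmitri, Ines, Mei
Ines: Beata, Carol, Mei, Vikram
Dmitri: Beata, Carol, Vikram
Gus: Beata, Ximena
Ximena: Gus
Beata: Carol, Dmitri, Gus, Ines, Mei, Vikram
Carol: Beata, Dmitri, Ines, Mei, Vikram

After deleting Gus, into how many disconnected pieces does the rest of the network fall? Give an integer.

2

Without Gus, the remaining ties split the others into: {Ximena}; {Beata, Carol, Dmitri, Ines, Mei, Vikram}.
That's 2 separate components.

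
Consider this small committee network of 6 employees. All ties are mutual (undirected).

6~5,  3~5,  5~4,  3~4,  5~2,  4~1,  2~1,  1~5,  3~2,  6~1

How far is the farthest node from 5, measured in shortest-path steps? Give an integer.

1

Distances from 5: 1:1, 2:1, 3:1, 4:1, 6:1.
The largest is 1 (to 6, 4, 2, 1, and 3), so the eccentricity of 5 is 1.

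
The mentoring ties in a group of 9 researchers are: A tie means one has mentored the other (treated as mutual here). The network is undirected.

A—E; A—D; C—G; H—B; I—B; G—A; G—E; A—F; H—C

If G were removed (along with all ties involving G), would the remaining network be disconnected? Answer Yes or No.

Yes

Removing G leaves {B, C, H, and I} with no path to {A, D, E, and F}, so the network splits into 2 components. G is a cut vertex.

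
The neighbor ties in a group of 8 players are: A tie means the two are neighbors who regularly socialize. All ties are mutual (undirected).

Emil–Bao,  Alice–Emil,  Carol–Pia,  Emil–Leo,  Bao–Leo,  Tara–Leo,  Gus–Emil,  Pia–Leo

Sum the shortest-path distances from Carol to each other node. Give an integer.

Distances from Carol: Alice:4, Bao:3, Emil:3, Gus:4, Leo:2, Pia:1, Tara:3.
Sum = 4 + 3 + 3 + 4 + 2 + 1 + 3 = 20.

20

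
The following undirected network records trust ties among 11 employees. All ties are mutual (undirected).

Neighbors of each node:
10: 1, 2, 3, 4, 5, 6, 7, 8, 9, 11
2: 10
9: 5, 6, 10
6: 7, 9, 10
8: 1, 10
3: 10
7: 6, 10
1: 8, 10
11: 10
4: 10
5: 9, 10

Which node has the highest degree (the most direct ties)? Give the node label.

Degrees — 1:2, 2:1, 3:1, 4:1, 5:2, 6:3, 7:2, 8:2, 9:3, 10:10, 11:1.
The maximum is 10, attained only by 10.

10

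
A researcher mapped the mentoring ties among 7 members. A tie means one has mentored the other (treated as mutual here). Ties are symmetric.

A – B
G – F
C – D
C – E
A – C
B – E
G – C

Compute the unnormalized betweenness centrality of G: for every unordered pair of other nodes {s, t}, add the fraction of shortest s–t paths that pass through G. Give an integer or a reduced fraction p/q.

5

Pairs whose geodesics pass through G — B–F: 2/2; F–D: 1; F–E: 1; F–A: 1; F–C: 1.
All other pairs contribute 0.
Summing the contributions gives betweenness(G) = 5.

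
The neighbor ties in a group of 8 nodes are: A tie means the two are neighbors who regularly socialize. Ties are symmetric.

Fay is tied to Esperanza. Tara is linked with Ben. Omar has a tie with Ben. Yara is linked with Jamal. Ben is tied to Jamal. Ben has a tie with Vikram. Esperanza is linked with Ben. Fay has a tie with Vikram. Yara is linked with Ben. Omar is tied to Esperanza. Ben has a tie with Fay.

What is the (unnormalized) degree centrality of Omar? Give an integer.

2

Omar is directly tied to Ben and Esperanza. That is 2 neighbors, so the degree of Omar is 2.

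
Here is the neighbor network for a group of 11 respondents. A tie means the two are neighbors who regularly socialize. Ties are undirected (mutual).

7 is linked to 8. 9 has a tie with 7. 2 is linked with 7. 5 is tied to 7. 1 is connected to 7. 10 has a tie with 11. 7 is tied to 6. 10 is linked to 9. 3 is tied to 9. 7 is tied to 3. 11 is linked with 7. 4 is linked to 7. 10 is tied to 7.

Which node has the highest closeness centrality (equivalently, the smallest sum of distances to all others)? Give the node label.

Farness (sum of distances to all others) for each node — 1:19, 2:19, 3:18, 4:19, 5:19, 6:19, 7:10, 8:19, 9:17, 10:17, 11:18.
The smallest farness is 10, for 7, so 7 has the highest closeness.

7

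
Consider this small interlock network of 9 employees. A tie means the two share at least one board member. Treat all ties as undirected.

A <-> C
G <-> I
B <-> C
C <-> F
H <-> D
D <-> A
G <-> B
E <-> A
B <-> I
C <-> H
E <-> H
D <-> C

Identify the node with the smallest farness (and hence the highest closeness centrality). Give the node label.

C

Farness (sum of distances to all others) for each node — A:15, B:14, C:11, D:15, E:20, F:18, G:20, H:15, I:20.
The smallest farness is 11, for C, so C has the highest closeness.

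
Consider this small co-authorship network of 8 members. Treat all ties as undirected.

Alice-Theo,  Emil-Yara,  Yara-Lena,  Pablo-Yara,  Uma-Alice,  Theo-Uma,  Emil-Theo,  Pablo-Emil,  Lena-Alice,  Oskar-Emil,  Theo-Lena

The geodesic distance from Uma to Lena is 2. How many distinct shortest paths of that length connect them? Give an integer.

The shortest distance is 2. The length-2 paths are: Uma–Alice–Lena; Uma–Theo–Lena.
That gives 2 distinct shortest paths.

2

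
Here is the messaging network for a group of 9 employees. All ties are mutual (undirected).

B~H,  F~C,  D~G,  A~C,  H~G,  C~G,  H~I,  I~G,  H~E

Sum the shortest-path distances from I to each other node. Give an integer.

16

Distances from I: A:3, B:2, C:2, D:2, E:2, F:3, G:1, H:1.
Sum = 3 + 2 + 2 + 2 + 2 + 3 + 1 + 1 = 16.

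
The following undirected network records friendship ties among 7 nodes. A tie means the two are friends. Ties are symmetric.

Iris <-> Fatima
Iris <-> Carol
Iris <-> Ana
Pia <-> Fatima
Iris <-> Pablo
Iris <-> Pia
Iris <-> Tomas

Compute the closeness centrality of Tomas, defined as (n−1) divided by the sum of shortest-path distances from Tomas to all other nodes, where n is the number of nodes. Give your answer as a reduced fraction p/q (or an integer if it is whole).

6/11

Distances from Tomas: Ana:2, Carol:2, Fatima:2, Iris:1, Pablo:2, Pia:2. Sum = 11.
n = 7, so closeness = 6/11.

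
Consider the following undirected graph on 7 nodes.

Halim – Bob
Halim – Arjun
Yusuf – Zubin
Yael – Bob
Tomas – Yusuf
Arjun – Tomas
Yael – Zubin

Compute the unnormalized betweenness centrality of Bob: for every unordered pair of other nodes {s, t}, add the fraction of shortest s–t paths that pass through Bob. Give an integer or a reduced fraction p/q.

3

Pairs whose geodesics pass through Bob — Zubin–Halim: 1; Yael–Halim: 1; Yael–Arjun: 1.
All other pairs contribute 0.
Summing the contributions gives betweenness(Bob) = 3.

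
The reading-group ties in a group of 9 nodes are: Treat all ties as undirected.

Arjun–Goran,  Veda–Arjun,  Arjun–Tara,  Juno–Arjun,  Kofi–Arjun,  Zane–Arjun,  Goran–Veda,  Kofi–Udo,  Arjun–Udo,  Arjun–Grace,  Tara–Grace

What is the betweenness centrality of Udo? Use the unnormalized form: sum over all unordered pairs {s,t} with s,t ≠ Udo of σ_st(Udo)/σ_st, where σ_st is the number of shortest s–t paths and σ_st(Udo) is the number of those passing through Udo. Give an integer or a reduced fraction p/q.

0

No shortest path between any pair of other nodes passes through Udo.
Summing the contributions gives betweenness(Udo) = 0.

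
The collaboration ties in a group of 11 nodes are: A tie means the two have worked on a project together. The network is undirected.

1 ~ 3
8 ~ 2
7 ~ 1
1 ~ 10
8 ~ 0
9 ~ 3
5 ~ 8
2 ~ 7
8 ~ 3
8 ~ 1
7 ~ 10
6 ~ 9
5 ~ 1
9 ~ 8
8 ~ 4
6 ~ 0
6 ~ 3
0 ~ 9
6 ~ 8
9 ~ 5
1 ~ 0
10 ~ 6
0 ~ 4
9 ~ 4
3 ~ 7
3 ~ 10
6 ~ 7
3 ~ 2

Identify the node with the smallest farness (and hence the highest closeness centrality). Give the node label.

Farness (sum of distances to all others) for each node — 0:15, 1:14, 2:17, 3:13, 4:19, 5:17, 6:14, 7:16, 8:12, 9:14, 10:17.
The smallest farness is 12, for 8, so 8 has the highest closeness.

8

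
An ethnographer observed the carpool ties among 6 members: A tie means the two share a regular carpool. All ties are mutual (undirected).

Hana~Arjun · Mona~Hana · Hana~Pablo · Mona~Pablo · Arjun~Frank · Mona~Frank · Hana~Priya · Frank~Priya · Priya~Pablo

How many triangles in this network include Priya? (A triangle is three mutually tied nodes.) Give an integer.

1

Priya's neighbors: Frank, Hana, and Pablo.
Neighbor pairs that are themselves tied: Priya–Hana–Pablo. Each forms one triangle with Priya, for 1 in total.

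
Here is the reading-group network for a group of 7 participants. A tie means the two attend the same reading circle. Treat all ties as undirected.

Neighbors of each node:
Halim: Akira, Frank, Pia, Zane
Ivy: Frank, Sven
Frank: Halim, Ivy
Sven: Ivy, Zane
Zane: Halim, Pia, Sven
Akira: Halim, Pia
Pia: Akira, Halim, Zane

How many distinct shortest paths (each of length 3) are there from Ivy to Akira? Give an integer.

The shortest distance is 3, and the only length-3 path is Ivy–Frank–Halim–Akira. So there is exactly 1 shortest path.

1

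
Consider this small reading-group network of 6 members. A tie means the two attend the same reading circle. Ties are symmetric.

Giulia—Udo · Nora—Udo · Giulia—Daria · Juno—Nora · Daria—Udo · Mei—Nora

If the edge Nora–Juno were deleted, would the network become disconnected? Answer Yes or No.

Yes

Without the Nora–Juno edge there is no alternate route between Nora and Juno, so the network disconnects. It is a bridge.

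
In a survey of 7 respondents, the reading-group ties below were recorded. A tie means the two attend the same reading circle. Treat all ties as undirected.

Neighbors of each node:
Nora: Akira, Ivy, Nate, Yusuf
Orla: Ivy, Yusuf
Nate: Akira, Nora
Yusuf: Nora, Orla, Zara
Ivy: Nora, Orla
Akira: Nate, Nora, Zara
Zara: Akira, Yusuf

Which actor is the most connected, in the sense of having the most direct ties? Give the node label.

Degrees — Akira:3, Ivy:2, Nate:2, Nora:4, Orla:2, Yusuf:3, Zara:2.
The maximum is 4, attained only by Nora.

Nora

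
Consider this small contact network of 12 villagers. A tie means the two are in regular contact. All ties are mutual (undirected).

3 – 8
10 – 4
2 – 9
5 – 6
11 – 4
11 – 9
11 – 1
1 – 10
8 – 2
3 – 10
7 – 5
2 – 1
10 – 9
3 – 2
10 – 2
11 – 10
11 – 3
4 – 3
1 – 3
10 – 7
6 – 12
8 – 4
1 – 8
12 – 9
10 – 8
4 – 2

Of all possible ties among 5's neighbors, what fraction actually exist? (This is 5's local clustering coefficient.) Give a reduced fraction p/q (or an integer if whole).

5's neighbors: 6 and 7 (k = 2).
Possible neighbor pairs: C(2,2) = 1. Edges among them: none → e = 0.
Clustering(5) = 0/1.

0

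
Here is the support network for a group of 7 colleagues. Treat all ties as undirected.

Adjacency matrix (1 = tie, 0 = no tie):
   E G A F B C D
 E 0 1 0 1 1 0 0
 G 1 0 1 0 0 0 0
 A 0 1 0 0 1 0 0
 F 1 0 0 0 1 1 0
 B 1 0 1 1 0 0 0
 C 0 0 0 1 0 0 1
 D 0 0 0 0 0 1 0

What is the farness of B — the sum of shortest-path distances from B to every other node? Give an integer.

Distances from B: A:1, C:2, D:3, E:1, F:1, G:2.
Sum = 1 + 2 + 3 + 1 + 1 + 2 = 10.

10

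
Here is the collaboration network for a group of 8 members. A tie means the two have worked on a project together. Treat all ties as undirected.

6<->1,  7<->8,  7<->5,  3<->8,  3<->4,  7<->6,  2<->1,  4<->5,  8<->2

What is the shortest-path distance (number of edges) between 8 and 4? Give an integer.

One shortest route is 8 – 3 – 4, which uses 2 edges, and 8 and 4 are not directly tied, so nothing shorter exists. So d(8,4) = 2.

2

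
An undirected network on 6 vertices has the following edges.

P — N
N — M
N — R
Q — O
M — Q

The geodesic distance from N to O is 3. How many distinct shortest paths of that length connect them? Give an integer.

The shortest distance is 3, and the only length-3 path is N–M–Q–O. So there is exactly 1 shortest path.

1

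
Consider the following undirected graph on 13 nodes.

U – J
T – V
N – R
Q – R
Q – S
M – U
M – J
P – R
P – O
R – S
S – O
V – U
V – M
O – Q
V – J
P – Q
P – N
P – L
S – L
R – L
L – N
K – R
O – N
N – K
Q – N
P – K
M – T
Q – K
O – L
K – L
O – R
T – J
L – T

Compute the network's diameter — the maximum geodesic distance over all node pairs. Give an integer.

Eccentricity of each node (its greatest distance to any other): J:4, K:4, L:3, M:4, N:4, O:4, P:4, Q:5, R:4, S:4, T:3, U:5, V:4.
The maximum eccentricity is 5, realized for instance by the pair Q–U via Q – R – L – T – V – U. So the diameter is 5.

5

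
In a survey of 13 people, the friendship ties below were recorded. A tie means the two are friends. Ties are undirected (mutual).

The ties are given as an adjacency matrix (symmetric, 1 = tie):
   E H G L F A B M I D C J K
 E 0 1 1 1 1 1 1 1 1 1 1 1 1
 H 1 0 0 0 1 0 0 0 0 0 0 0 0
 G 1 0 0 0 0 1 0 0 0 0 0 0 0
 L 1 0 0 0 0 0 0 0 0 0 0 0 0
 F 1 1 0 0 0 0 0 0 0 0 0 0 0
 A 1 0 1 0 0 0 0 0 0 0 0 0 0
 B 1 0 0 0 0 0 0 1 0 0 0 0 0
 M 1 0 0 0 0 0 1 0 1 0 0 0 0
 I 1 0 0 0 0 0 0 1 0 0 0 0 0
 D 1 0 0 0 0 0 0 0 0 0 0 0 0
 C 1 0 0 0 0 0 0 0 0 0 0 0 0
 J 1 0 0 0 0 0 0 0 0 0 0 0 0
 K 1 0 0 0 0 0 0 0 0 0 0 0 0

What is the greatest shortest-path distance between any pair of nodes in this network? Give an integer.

Eccentricity of each node (its greatest distance to any other): A:2, B:2, C:2, D:2, E:1, F:2, G:2, H:2, I:2, J:2, K:2, L:2, M:2.
The maximum eccentricity is 2, realized for instance by the pair H–G via H – E – G. So the diameter is 2.

2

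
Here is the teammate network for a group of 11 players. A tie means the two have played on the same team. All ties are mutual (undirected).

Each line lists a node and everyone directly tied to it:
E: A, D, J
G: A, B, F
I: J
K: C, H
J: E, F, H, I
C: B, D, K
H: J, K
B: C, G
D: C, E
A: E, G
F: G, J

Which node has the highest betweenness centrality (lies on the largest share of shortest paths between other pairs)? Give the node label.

Unnormalized betweenness of each node: A:2, B:13/3, C:23/3, D:23/6, E:61/6, F:5, G:22/3, H:29/6, I:0, J:52/3, K:7/2.
J has the largest value, 52/3, making it the main broker — the node through which the most shortest paths run.

J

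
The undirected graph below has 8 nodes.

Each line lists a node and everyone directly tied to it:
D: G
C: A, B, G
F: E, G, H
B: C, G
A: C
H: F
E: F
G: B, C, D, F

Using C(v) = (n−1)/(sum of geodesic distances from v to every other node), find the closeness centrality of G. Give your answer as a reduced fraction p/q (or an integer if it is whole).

Distances from G: A:2, B:1, C:1, D:1, E:2, F:1, H:2. Sum = 10.
n = 8, so closeness = 7/10.

7/10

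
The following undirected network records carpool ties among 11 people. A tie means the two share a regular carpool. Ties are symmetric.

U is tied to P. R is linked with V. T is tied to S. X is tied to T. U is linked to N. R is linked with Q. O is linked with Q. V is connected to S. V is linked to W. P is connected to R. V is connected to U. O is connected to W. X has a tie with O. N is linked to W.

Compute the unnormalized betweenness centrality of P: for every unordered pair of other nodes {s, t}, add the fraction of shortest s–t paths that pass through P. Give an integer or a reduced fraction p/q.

Pairs whose geodesics pass through P — Q–U: 1/2; R–U: 1/2; R–N: 1/3.
All other pairs contribute 0.
Summing the contributions gives betweenness(P) = 4/3.

4/3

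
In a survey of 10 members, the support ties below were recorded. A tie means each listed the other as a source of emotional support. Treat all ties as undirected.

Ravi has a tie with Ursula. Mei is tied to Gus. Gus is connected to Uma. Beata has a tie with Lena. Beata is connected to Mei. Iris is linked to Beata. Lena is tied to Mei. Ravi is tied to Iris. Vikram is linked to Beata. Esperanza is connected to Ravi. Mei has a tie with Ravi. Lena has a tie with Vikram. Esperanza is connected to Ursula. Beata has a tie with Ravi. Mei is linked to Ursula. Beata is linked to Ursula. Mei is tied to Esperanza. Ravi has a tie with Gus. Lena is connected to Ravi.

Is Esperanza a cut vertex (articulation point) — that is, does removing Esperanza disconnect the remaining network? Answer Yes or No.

No

Even without Esperanza, every remaining node can still reach every other (the residual graph is connected), so Esperanza is not a cut vertex.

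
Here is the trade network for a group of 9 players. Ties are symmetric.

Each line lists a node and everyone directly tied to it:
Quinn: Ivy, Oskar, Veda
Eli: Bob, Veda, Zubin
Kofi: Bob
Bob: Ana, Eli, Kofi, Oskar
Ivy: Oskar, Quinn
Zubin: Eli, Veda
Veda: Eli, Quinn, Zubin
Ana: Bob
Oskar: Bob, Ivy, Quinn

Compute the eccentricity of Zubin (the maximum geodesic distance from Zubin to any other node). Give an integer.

Distances from Zubin: Ana:3, Bob:2, Eli:1, Ivy:3, Kofi:3, Oskar:3, Quinn:2, Veda:1.
The largest is 3 (to Kofi, Ana, Oskar, and Ivy), so the eccentricity of Zubin is 3.

3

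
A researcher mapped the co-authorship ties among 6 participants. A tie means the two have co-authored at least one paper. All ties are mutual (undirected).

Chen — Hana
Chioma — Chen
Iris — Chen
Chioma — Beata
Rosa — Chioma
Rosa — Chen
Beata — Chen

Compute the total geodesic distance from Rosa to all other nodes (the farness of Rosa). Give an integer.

8

Distances from Rosa: Beata:2, Chen:1, Chioma:1, Hana:2, Iris:2.
Sum = 2 + 1 + 1 + 2 + 2 = 8.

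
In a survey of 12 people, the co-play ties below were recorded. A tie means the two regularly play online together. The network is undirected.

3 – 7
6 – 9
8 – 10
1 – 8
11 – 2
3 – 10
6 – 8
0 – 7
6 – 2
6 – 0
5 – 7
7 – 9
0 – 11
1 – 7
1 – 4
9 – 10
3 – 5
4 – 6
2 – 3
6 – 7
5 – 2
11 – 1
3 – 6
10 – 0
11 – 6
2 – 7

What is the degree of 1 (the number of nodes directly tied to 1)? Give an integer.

4

1 is directly tied to 4, 7, 8, and 11. That is 4 neighbors, so the degree of 1 is 4.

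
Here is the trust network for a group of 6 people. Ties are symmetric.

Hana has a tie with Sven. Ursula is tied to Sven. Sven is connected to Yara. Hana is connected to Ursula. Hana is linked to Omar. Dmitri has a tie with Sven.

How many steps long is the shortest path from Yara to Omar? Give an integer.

One shortest route is Yara – Sven – Hana – Omar, which uses 3 edges, and at distance 2 from Yara we only reach {Dmitri, Hana, Ursula}, which does not include Omar. So d(Yara,Omar) = 3.

3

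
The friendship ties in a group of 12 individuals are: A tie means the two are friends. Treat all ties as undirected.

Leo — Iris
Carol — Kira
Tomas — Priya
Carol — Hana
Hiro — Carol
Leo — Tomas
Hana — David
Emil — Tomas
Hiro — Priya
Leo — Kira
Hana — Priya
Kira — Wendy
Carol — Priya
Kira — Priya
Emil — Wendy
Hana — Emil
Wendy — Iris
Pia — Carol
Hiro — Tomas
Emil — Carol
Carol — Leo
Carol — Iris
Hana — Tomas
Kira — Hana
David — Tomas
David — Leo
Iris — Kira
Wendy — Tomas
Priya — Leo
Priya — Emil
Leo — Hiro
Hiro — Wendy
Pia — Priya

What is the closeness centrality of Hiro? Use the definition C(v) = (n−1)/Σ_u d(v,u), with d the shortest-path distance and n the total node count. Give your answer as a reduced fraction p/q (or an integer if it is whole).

Distances from Hiro: Carol:1, David:2, Emil:2, Hana:2, Iris:2, Kira:2, Leo:1, Pia:2, Priya:1, Tomas:1, Wendy:1. Sum = 17.
n = 12, so closeness = 11/17.

11/17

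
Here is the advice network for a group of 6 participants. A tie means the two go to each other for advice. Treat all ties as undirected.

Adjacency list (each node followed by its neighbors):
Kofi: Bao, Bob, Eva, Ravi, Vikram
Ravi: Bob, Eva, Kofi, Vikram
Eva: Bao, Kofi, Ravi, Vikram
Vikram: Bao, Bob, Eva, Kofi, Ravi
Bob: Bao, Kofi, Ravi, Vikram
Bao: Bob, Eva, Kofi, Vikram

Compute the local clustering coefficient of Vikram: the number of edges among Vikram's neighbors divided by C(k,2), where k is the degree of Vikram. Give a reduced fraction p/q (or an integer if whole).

Vikram's neighbors: Bao, Bob, Eva, Kofi, and Ravi (k = 5).
Possible neighbor pairs: C(5,2) = 10. Edges among them: Bao–Bob, Bao–Eva, Bao–Kofi, Bob–Kofi, Bob–Ravi, Eva–Kofi, Eva–Ravi, Kofi–Ravi → e = 8.
Clustering(Vikram) = 8/10 = 4/5.

4/5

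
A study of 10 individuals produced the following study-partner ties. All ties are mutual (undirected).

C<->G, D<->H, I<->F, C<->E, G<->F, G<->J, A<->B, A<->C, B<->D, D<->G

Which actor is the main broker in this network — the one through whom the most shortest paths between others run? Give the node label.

G

Unnormalized betweenness of each node: A:2, B:2, C:12, D:12, E:0, F:8, G:24, H:0, I:0, J:0.
G has the largest value, 24, making it the main broker — the node through which the most shortest paths run.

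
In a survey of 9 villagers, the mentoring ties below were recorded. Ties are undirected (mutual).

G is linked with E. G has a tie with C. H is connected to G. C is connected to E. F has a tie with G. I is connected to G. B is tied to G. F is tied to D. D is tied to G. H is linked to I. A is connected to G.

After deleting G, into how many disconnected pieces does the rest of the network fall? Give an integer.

Without G, the remaining ties split the others into: {B}; {A}; {C, E}; {H, I}; {D, F}.
That's 5 separate components.

5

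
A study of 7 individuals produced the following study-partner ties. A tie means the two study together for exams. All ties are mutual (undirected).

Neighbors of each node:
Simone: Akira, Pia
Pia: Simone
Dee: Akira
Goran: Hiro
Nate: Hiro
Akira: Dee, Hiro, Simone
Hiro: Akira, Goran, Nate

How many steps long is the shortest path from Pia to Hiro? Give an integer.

One shortest route is Pia – Simone – Akira – Hiro, which uses 3 edges, and at distance 2 from Pia we only reach {Akira}, which does not include Hiro. So d(Pia,Hiro) = 3.

3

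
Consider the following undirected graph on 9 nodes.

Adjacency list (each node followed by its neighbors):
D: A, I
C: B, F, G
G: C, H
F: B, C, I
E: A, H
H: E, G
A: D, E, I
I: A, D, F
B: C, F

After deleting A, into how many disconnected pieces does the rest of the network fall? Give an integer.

1

A's neighbors (D, E, and I) remain reachable from one another through other ties, so the rest of the network stays in one piece.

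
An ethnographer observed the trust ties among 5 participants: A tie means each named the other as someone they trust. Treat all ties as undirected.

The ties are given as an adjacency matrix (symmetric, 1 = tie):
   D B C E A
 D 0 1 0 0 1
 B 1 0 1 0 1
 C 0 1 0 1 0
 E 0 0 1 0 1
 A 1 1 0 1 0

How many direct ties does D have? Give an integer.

D is directly tied to A and B. That is 2 neighbors, so the degree of D is 2.

2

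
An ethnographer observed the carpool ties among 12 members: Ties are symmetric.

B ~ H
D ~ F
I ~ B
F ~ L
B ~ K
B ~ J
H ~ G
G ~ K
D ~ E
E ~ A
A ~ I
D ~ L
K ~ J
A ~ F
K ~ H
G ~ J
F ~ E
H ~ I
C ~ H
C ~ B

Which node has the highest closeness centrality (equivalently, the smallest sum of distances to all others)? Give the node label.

Farness (sum of distances to all others) for each node — A:23, B:23, C:31, D:36, E:29, F:28, G:30, H:23, I:21, J:30, K:29, L:37.
The smallest farness is 21, for I, so I has the highest closeness.

I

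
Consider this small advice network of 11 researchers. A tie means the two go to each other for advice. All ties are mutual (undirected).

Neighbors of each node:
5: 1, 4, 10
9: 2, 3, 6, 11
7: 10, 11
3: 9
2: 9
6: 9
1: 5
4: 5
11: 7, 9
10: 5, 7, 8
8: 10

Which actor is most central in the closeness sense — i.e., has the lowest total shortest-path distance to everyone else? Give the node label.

Farness (sum of distances to all others) for each node — 1:38, 2:36, 3:36, 4:38, 5:29, 6:36, 7:23, 8:33, 9:27, 10:24, 11:24.
The smallest farness is 23, for 7, so 7 has the highest closeness.

7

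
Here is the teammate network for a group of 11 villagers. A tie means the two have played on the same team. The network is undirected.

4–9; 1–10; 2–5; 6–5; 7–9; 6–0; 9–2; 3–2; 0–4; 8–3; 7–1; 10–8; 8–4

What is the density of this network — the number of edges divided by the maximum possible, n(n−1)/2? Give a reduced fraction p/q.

13/55

There are 13 edges and 11 nodes, so the maximum possible is C(11,2) = 55.
Density = 13/55.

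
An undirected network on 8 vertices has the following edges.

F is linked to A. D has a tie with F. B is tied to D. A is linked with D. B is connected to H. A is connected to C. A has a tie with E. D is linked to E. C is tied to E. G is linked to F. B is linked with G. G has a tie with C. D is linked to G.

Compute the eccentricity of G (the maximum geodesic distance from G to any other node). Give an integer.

2

Distances from G: A:2, B:1, C:1, D:1, E:2, F:1, H:2.
The largest is 2 (to H, E, and A), so the eccentricity of G is 2.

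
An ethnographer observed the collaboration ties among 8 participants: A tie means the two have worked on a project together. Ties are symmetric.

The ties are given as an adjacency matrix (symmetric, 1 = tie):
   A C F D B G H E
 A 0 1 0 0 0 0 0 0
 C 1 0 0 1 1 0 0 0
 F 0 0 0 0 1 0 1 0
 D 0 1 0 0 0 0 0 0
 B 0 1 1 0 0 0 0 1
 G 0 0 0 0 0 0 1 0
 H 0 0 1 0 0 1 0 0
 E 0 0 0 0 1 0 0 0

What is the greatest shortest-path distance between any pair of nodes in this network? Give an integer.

5

Eccentricity of each node (its greatest distance to any other): A:5, B:3, C:4, D:5, E:4, F:3, G:5, H:4.
The maximum eccentricity is 5, realized for instance by the pair A–G via A – C – B – F – H – G. So the diameter is 5.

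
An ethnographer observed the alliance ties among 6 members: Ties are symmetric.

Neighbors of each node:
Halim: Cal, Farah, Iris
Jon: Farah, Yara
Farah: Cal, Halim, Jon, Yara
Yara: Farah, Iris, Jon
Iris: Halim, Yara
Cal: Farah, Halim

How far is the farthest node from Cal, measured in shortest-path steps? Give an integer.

2

Distances from Cal: Farah:1, Halim:1, Iris:2, Jon:2, Yara:2.
The largest is 2 (to Iris, Jon, and Yara), so the eccentricity of Cal is 2.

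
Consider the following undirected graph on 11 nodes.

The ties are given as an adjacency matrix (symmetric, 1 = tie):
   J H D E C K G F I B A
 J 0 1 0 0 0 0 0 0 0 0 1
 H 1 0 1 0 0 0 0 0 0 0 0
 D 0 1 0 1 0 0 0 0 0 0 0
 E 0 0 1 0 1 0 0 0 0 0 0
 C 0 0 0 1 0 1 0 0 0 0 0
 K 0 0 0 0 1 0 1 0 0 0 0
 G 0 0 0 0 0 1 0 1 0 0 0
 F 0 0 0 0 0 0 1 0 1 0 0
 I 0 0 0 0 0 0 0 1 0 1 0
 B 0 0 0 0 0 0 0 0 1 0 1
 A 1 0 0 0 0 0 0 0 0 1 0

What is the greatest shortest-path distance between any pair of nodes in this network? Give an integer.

Eccentricity of each node (its greatest distance to any other): A:5, B:5, C:5, D:5, E:5, F:5, G:5, H:5, I:5, J:5, K:5.
The maximum eccentricity is 5, realized for instance by the pair J–K via J – H – D – E – C – K. So the diameter is 5.

5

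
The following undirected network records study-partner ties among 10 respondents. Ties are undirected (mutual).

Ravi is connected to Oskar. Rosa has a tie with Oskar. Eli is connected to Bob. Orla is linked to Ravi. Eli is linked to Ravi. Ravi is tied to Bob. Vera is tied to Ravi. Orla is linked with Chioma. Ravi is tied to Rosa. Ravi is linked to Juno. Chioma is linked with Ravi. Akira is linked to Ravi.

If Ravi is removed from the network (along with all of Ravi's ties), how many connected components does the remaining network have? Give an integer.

Without Ravi, the remaining ties split the others into: {Oskar, Rosa}; {Akira}; {Chioma, Orla}; {Vera}; {Bob, Eli}; {Juno}.
That's 6 separate components.

6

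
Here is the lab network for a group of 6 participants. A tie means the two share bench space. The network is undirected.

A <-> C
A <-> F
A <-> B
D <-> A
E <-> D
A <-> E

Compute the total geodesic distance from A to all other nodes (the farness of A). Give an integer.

Distances from A: B:1, C:1, D:1, E:1, F:1.
Sum = 1 + 1 + 1 + 1 + 1 = 5.

5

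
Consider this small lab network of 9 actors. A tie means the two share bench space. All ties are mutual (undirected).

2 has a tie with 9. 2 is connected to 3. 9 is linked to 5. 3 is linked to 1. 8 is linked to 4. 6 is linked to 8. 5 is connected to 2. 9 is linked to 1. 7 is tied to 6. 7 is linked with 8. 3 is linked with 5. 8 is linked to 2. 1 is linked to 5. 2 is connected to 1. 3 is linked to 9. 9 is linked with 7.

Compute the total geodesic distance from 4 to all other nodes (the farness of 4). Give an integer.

Distances from 4: 1:3, 2:2, 3:3, 5:3, 6:2, 7:2, 8:1, 9:3.
Sum = 3 + 2 + 3 + 3 + 2 + 2 + 1 + 3 = 19.

19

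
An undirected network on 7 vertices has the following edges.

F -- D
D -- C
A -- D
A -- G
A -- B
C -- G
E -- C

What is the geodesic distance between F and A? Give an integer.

One shortest route is F – D – A, which uses 2 edges, and F and A are not directly tied, so nothing shorter exists. So d(F,A) = 2.

2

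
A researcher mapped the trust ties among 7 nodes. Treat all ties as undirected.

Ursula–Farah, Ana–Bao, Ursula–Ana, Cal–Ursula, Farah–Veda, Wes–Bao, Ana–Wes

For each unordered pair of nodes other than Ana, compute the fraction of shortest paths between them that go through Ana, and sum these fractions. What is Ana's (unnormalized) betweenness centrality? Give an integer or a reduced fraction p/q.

8

Pairs whose geodesics pass through Ana — Bao–Ursula: 1; Bao–Cal: 1; Bao–Veda: 1; Bao–Farah: 1; Ursula–Wes: 1; Cal–Wes: 1; Wes–Veda: 1; Wes–Farah: 1.
All other pairs contribute 0.
Summing the contributions gives betweenness(Ana) = 8.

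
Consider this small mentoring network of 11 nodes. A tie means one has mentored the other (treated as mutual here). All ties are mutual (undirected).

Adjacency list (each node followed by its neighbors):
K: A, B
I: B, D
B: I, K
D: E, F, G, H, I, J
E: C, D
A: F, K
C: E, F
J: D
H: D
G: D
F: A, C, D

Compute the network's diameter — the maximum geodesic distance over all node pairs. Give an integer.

4

Eccentricity of each node (its greatest distance to any other): A:3, B:4, C:4, D:3, E:4, F:3, G:4, H:4, I:3, J:4, K:4.
The maximum eccentricity is 4, realized for instance by the pair G–K via G – D – I – B – K. So the diameter is 4.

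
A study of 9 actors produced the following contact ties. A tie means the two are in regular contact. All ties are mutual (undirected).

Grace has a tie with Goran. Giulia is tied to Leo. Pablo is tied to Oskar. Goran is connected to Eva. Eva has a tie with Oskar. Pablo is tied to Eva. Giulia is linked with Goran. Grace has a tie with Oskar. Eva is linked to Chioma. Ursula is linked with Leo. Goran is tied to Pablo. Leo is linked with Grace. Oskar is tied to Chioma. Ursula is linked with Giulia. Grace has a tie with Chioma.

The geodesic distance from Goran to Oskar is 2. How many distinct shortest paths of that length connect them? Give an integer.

3

The shortest distance is 2. The length-2 paths are: Goran–Eva–Oskar; Goran–Grace–Oskar; Goran–Pablo–Oskar.
That gives 3 distinct shortest paths.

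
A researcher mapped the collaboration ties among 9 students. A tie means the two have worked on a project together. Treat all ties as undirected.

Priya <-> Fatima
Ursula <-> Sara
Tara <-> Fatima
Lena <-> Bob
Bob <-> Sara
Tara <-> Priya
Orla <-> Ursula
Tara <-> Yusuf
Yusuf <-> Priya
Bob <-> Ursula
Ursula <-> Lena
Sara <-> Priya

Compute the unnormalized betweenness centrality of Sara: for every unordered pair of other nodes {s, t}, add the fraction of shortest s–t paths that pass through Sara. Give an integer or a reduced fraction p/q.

Pairs whose geodesics pass through Sara — Tara–Bob: 1; Tara–Lena: 2/2; Tara–Orla: 1; Tara–Ursula: 1; Priya–Bob: 1; Priya–Lena: 2/2; Priya–Orla: 1; Priya–Ursula: 1; Yusuf–Bob: 1; Yusuf–Lena: 2/2; Yusuf–Orla: 1; Yusuf–Ursula: 1; Fatima–Bob: 1; Fatima–Lena: 2/2 … (+2 more pairs).
All other pairs contribute 0.
Summing the contributions gives betweenness(Sara) = 16.

16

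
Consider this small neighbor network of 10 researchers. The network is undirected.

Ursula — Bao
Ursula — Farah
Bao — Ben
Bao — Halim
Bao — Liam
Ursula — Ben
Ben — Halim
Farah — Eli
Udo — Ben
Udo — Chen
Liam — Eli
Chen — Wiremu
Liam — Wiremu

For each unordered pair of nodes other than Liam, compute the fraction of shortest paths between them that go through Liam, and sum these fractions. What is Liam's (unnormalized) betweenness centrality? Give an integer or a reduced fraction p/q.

Pairs whose geodesics pass through Liam — Bao–Chen: 1/2; Bao–Wiremu: 1; Bao–Eli: 1; Halim–Wiremu: 1; Halim–Eli: 1; Ben–Wiremu: 1/2; Ben–Eli: 1/2; Udo–Eli: 2/3; Chen–Eli: 1; Chen–Farah: 1/2; Wiremu–Eli: 1; Wiremu–Farah: 1; Wiremu–Ursula: 1.
All other pairs contribute 0.
Summing the contributions gives betweenness(Liam) = 32/3.

32/3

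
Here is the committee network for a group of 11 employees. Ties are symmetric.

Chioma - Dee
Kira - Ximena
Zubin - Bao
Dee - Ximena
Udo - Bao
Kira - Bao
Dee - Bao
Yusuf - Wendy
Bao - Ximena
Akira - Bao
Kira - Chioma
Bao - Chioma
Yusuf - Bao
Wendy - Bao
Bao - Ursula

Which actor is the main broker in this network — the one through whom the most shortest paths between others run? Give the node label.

Unnormalized betweenness of each node: Akira:0, Bao:116/3, Chioma:1/3, Dee:1/3, Kira:1/3, Udo:0, Ursula:0, Wendy:0, Ximena:1/3, Yusuf:0, Zubin:0.
Bao has the largest value, 116/3, making it the main broker — the node through which the most shortest paths run.

Bao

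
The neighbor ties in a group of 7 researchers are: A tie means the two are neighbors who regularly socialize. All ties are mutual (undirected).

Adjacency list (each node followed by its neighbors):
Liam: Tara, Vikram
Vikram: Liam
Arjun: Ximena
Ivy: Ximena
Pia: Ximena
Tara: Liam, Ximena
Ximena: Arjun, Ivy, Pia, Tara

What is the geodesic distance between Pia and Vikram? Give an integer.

4

One shortest route is Pia – Ximena – Tara – Liam – Vikram, which uses 4 edges, and at distance 3 from Pia we only reach {Liam}, which does not include Vikram. So d(Pia,Vikram) = 4.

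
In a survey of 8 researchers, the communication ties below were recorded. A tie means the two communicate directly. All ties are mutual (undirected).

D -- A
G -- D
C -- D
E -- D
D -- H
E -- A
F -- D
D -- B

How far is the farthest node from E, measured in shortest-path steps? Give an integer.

Distances from E: A:1, B:2, C:2, D:1, F:2, G:2, H:2.
The largest is 2 (to F, G, C, H, and B), so the eccentricity of E is 2.

2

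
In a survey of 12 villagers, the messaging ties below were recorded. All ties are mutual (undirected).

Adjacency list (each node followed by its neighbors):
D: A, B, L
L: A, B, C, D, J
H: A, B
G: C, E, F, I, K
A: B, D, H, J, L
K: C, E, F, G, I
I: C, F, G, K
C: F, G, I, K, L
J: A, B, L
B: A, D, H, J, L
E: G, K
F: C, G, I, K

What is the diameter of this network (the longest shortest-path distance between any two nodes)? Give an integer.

5

Eccentricity of each node (its greatest distance to any other): A:4, B:4, C:3, D:4, E:5, F:4, G:4, H:5, I:4, J:4, K:4, L:3.
The maximum eccentricity is 5, realized for instance by the pair E–H via E – K – C – L – B – H. So the diameter is 5.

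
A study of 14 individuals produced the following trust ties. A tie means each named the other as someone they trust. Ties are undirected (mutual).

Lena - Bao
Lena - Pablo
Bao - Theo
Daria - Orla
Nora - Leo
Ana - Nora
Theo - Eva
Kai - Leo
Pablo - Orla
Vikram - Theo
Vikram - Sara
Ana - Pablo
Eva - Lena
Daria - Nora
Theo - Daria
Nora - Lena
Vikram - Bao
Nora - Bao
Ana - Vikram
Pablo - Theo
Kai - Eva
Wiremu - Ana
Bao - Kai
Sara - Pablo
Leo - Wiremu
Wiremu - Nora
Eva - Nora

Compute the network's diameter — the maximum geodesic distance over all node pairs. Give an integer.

Eccentricity of each node (its greatest distance to any other): Ana:3, Bao:3, Daria:3, Eva:3, Kai:4, Lena:2, Leo:4, Nora:3, Orla:4, Pablo:3, Sara:4, Theo:3, Vikram:3, Wiremu:3.
The maximum eccentricity is 4, realized for instance by the pair Kai–Orla via Kai – Eva – Nora – Daria – Orla. So the diameter is 4.

4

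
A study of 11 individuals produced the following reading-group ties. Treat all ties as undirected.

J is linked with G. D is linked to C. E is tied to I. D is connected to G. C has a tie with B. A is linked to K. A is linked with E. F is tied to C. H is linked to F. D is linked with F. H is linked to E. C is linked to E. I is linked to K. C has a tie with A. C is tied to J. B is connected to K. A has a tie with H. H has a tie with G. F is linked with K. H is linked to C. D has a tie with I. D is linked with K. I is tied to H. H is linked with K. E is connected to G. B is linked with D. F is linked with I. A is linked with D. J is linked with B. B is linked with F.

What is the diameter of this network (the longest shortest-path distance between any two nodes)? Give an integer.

3

Eccentricity of each node (its greatest distance to any other): A:2, B:2, C:2, D:2, E:2, F:2, G:2, H:2, I:3, J:3, K:2.
The maximum eccentricity is 3, realized for instance by the pair J–I via J – C – F – I. So the diameter is 3.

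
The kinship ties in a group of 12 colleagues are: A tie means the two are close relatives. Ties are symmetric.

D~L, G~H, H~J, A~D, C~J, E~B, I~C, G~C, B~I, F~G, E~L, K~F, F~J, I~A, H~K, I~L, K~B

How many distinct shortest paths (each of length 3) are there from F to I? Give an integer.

The shortest distance is 3. The length-3 paths are: F–K–B–I; F–G–C–I; F–J–C–I.
That gives 3 distinct shortest paths.

3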